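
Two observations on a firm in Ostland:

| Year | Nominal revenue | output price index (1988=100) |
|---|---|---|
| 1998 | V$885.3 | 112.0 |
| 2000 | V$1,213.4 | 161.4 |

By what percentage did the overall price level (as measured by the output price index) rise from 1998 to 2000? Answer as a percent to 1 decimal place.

44.1%

Price-level change = 161.4 / 112.0 − 1 = 0.4411.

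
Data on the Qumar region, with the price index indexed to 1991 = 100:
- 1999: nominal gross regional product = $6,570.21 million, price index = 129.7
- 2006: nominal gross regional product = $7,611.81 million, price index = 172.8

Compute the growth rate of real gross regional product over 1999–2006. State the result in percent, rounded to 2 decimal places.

-13.04%

Deflate each year: 1999 → 6570.21/1.297 = 5065.70; 2006 → 7611.81/1.728 = 4404.98.
So real gross regional product changed by 4404.98/5065.70 − 1 = -0.1304, i.e. -13.04%.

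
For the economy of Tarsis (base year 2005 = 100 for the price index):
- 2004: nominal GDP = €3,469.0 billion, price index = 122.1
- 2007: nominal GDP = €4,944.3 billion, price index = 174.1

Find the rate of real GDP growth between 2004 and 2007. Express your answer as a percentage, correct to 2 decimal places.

Real GDP 2004 = 3469.0 / 1.221 = 2841.11.
Real GDP 2007 = 4944.3 / 1.741 = 2839.92.
Real growth = 2839.92 / 2841.11 − 1 = -0.0004.

-0.04%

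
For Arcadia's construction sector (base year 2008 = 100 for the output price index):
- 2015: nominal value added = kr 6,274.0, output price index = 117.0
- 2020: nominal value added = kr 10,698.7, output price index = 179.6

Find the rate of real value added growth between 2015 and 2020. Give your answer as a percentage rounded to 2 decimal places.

Deflate each year: 2015 → 6274.0/1.170 = 5362.39; 2020 → 10698.7/1.796 = 5956.96.
So real value added changed by 5956.96/5362.39 − 1 = 0.1109, i.e. 11.09%.

11.09%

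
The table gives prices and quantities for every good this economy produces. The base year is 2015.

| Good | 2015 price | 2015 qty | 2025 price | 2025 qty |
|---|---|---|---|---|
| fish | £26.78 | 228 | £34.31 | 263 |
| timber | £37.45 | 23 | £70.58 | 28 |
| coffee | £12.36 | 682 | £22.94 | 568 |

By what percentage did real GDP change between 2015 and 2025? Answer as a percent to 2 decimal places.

-1.85%

Real GDP 2015 = Nominal GDP 2015 = 26.78·228 + 37.45·23 + 12.36·682 = 15396.71.
Real GDP 2025 (at 2015 prices) = 26.78·263 + 37.45·28 + 12.36·568 = 15112.22.
Real growth = 15112.22/15396.71 − 1 = -0.0185.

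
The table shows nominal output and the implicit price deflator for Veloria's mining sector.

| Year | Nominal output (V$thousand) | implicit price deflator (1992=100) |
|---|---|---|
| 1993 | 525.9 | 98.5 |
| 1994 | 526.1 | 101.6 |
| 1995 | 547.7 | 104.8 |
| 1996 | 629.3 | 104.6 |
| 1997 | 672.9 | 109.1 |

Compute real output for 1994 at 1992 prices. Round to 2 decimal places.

V$517.81 thousand

Real output 1994 = 526.1 / 1.016 = 517.81.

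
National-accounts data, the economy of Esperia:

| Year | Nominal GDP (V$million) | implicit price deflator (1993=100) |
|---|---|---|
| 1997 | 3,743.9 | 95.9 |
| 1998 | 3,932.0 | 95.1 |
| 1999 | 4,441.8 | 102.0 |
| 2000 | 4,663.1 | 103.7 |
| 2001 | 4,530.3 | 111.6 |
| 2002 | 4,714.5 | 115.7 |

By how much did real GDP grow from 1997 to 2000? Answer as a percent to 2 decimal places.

Real GDP 1997 = 3743.9/0.959 = 3903.96.
Real GDP 2000 = 4663.1/1.037 = 4496.72.
Change = 4496.72/3903.96 − 1 = 0.1518.

15.18%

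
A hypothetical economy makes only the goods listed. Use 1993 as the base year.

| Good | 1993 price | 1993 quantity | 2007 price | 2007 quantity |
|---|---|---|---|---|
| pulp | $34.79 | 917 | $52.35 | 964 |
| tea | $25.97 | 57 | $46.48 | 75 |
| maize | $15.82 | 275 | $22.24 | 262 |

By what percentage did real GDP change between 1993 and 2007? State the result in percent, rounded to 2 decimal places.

Real GDP 1993 = Nominal GDP 1993 = 34.79·917 + 25.97·57 + 15.82·275 = 37733.22.
Real GDP 2007 (at 1993 prices) = 34.79·964 + 25.97·75 + 15.82·262 = 39630.15.
Real growth = 39630.15/37733.22 − 1 = 0.0503.

5.03%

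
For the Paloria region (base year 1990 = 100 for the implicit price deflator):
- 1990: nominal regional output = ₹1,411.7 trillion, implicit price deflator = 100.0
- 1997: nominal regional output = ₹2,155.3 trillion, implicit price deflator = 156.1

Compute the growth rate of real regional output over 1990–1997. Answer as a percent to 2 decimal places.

Real regional output 1990 = 1411.7 / 1.000 = 1411.70.
Real regional output 1997 = 2155.3 / 1.561 = 1380.72.
Real growth = 1380.72 / 1411.70 − 1 = -0.0219.

-2.19%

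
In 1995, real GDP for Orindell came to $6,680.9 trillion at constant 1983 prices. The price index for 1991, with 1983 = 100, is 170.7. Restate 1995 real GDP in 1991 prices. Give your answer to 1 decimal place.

Real GDP in 1991 prices = Real GDP in 1983 prices × (P_1991/P_1983) = 6680.9 × 1.707 = 11404.30.

$11,404.3 trillion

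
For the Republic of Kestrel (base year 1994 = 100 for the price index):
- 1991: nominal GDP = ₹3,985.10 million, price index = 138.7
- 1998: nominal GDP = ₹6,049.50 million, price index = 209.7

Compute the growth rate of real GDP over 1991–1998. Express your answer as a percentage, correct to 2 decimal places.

0.41%

Deflate each year: 1991 → 3985.10/1.387 = 2873.18; 1998 → 6049.50/2.097 = 2884.84.
So real GDP changed by 2884.84/2873.18 − 1 = 0.0041, i.e. 0.41%.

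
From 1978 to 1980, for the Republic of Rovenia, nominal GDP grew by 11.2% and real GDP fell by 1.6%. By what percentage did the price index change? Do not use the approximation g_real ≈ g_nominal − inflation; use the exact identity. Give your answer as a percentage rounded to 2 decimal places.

13.01%

(1 + g_nom) = (1 + g_real)(1 + π), so π = 1.1120 / 0.9840 − 1 = 0.13008.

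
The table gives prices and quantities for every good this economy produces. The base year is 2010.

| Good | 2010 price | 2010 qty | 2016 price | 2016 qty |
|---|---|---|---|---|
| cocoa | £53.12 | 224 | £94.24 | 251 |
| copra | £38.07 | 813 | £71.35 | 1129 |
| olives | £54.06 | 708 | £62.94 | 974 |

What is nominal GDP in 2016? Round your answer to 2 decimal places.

£165511.95

Nominal GDP 2016 = Σ (p_2016 × q_2016) = 94.24·251 + 71.35·1129 + 62.94·974 = 165511.95.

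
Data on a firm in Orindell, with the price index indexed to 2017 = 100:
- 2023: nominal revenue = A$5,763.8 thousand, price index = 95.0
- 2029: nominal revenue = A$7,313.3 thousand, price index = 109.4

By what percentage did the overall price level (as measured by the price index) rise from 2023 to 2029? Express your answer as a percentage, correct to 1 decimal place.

15.2%

Price-level change = 109.4 / 95.0 − 1 = 0.1516.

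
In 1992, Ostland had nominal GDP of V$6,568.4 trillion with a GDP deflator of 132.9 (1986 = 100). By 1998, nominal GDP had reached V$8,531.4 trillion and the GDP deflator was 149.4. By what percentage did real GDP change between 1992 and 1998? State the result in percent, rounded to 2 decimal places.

15.54%

Real GDP 1992 = 6568.4 / 1.329 = 4942.36.
Real GDP 1998 = 8531.4 / 1.494 = 5710.44.
Real growth = 5710.44 / 4942.36 − 1 = 0.1554.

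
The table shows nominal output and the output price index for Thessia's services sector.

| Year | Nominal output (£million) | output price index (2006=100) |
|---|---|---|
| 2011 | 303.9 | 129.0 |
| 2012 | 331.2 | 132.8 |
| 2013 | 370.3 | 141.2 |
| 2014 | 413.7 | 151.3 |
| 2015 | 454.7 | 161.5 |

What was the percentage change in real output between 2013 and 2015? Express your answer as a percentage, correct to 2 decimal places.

Real output 2013 = 370.3/1.412 = 262.25.
Real output 2015 = 454.7/1.615 = 281.55.
Change = 281.55/262.25 − 1 = 0.0736.

7.36%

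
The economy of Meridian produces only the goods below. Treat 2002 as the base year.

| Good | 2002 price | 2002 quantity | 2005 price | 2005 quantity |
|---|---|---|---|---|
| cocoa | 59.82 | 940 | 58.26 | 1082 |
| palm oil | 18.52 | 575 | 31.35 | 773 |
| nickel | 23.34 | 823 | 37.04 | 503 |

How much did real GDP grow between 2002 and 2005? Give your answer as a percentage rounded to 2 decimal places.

5.45%

Real GDP 2002 = Nominal GDP 2002 = 59.82·940 + 18.52·575 + 23.34·823 = 86088.62.
Real GDP 2005 (at 2002 prices) = 59.82·1082 + 18.52·773 + 23.34·503 = 90781.22.
Real growth = 90781.22/86088.62 − 1 = 0.0545.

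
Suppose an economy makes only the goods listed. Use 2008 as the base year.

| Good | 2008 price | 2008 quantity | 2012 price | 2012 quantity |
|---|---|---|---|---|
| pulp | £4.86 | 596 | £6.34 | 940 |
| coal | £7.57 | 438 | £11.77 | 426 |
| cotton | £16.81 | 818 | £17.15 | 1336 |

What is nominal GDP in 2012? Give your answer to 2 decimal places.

Nominal GDP 2012 = Σ (p_2012 × q_2012) = 6.34·940 + 11.77·426 + 17.15·1336 = 33886.02.

£33886.02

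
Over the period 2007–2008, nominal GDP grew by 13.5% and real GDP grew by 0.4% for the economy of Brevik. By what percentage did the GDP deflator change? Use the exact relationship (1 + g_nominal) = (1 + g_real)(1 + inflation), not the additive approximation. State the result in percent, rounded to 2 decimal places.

13.05%

(1 + g_nom) = (1 + g_real)(1 + π), so π = 1.1350 / 1.0040 − 1 = 0.13048.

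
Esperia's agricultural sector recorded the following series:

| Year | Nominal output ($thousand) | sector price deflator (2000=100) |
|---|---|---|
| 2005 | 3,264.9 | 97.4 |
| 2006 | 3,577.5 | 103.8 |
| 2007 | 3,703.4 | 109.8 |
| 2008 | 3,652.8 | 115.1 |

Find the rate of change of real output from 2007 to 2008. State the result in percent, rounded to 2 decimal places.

-5.91%

Real output 2007 = 3703.4/1.098 = 3372.86.
Real output 2008 = 3652.8/1.151 = 3173.59.
Change = 3173.59/3372.86 − 1 = -0.0591.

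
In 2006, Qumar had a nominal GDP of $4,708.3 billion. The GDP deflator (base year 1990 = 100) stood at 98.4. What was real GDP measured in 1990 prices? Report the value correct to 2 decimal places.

$4,784.86 billion

Real GDP = Nominal / (GDP deflator/100) = 4708.3 / 0.984 = 4784.86.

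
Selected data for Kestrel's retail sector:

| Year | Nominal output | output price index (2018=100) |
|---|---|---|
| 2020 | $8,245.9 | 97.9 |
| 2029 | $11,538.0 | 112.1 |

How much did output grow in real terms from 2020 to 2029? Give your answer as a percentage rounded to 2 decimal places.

22.20%

Deflate each year: 2020 → 8245.9/0.979 = 8422.78; 2029 → 11538.0/1.121 = 10292.60.
So real output changed by 10292.60/8422.78 − 1 = 0.2220, i.e. 22.20%.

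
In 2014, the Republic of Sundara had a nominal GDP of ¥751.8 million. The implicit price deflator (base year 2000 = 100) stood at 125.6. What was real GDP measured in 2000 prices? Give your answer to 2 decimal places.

¥598.57 million

Real GDP = Nominal / (implicit price deflator/100) = 751.8 / 1.256 = 598.57.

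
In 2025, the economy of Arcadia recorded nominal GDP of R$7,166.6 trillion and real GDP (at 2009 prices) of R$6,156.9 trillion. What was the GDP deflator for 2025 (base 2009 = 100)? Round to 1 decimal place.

116.4

GDP deflator = (Nominal / Real) × 100 = 7166.6 / 6156.9 × 100 = 116.40.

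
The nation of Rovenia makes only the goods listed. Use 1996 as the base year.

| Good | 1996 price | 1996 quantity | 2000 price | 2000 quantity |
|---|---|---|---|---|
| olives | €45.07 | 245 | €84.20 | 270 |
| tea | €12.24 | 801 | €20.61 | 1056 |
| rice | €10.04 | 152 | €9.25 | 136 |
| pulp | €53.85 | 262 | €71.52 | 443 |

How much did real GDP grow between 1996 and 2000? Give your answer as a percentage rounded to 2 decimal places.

Real GDP 1996 = Nominal GDP 1996 = 45.07·245 + 12.24·801 + 10.04·152 + 53.85·262 = 36481.17.
Real GDP 2000 (at 1996 prices) = 45.07·270 + 12.24·1056 + 10.04·136 + 53.85·443 = 50315.33.
Real growth = 50315.33/36481.17 − 1 = 0.3792.

37.92%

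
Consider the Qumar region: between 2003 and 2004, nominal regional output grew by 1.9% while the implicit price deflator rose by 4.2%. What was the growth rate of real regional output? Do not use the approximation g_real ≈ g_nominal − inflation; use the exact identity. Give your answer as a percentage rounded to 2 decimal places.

-2.21%

(1 + g_nom) = (1 + g_real)(1 + π), so g_real = 1.0190 / 1.0420 − 1 = -0.02207.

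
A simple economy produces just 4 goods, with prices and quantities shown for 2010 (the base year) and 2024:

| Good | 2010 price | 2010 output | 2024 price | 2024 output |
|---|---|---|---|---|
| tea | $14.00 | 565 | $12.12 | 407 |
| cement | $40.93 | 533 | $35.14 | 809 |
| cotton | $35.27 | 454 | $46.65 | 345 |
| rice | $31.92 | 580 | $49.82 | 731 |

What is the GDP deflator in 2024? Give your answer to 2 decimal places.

Nominal GDP 2024 = 12.12·407 + 35.14·809 + 46.65·345 + 49.82·731 = 85873.77.
Real GDP 2024 (at 2010 prices) = 14.00·407 + 40.93·809 + 35.27·345 + 31.92·731 = 74312.04.
Deflator = Nominal/Real × 100 = 85873.77/74312.04 × 100 = 115.558.

115.56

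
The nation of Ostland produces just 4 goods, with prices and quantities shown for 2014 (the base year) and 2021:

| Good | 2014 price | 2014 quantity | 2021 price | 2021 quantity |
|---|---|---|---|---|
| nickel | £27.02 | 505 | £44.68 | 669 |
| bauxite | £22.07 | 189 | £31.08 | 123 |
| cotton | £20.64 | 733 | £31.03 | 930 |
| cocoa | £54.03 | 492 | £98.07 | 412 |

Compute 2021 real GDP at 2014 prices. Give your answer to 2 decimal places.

£62246.55

Real GDP 2021 = Σ (p_2014 × q_2021) = 27.02·669 + 22.07·123 + 20.64·930 + 54.03·412 = 62246.55.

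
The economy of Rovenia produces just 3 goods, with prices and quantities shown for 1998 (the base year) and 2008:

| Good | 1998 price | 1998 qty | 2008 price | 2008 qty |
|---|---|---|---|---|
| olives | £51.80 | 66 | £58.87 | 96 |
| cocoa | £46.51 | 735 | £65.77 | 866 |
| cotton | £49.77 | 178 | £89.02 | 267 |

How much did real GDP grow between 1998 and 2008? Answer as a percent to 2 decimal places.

25.99%

Real GDP 1998 = Nominal GDP 1998 = 51.80·66 + 46.51·735 + 49.77·178 = 46462.71.
Real GDP 2008 (at 1998 prices) = 51.80·96 + 46.51·866 + 49.77·267 = 58539.05.
Real growth = 58539.05/46462.71 − 1 = 0.2599.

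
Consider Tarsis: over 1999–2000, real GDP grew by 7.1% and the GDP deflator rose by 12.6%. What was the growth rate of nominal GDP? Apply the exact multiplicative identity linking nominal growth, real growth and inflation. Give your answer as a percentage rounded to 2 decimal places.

(1 + g_nom) = (1 + g_real)(1 + π) = 1.0710 × 1.1260 = 1.20595.

20.59%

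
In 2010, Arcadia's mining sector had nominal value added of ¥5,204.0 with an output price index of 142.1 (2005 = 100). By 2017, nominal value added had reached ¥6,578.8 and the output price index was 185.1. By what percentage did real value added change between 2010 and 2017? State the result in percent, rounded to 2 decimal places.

Deflate each year: 2010 → 5204.0/1.421 = 3662.21; 2017 → 6578.8/1.851 = 3554.19.
So real value added changed by 3554.19/3662.21 − 1 = -0.0295, i.e. -2.95%.

-2.95%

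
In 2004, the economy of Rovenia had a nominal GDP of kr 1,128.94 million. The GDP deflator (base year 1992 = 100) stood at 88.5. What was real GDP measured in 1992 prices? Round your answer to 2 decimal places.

Real GDP = Nominal / (GDP deflator/100) = 1128.94 / 0.885 = 1275.64.

kr 1,275.64 million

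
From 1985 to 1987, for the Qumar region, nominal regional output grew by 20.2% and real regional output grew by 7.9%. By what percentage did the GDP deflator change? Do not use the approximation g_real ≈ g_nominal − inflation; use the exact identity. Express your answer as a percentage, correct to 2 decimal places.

11.40%

(1 + g_nom) = (1 + g_real)(1 + π), so π = 1.2020 / 1.0790 − 1 = 0.11399.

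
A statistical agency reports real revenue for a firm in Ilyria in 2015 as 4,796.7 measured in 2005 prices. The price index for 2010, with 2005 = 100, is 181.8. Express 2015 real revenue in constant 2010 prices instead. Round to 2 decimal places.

Real revenue in 2010 prices = Real revenue in 2005 prices × (P_2010/P_2005) = 4796.7 × 1.818 = 8720.40.

8,720.40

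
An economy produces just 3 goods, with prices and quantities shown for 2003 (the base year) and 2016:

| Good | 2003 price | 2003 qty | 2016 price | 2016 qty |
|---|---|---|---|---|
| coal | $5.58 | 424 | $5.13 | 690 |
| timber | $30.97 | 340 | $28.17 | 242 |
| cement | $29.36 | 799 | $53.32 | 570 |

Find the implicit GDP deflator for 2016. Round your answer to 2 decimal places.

Nominal GDP 2016 = 5.13·690 + 28.17·242 + 53.32·570 = 40749.24.
Real GDP 2016 (at 2003 prices) = 5.58·690 + 30.97·242 + 29.36·570 = 28080.14.
Deflator = Nominal/Real × 100 = 40749.24/28080.14 × 100 = 145.118.

145.12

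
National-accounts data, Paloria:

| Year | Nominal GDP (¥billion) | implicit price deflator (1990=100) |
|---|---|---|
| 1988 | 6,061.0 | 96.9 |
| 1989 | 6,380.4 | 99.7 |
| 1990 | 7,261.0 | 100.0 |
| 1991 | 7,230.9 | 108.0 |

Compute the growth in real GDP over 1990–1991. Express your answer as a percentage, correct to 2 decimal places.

-7.79%

Real GDP 1990 = 7261.0/1.000 = 7261.00.
Real GDP 1991 = 7230.9/1.080 = 6695.28.
Change = 6695.28/7261.00 − 1 = -0.0779.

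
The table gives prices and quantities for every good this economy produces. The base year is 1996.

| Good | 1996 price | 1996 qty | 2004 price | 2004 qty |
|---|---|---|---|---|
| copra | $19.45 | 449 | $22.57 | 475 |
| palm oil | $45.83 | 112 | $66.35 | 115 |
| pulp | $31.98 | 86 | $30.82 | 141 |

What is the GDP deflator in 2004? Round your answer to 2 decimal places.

Nominal GDP 2004 = 22.57·475 + 66.35·115 + 30.82·141 = 22696.62.
Real GDP 2004 (at 1996 prices) = 19.45·475 + 45.83·115 + 31.98·141 = 19018.38.
Deflator = Nominal/Real × 100 = 22696.62/19018.38 × 100 = 119.340.

119.34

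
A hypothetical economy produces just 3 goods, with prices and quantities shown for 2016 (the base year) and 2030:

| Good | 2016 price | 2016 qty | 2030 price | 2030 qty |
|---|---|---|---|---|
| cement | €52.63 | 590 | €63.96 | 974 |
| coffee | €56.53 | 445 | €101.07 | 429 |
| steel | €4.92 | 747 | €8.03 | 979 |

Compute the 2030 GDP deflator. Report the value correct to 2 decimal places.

141.31

Nominal GDP 2030 = 63.96·974 + 101.07·429 + 8.03·979 = 113517.44.
Real GDP 2030 (at 2016 prices) = 52.63·974 + 56.53·429 + 4.92·979 = 80329.67.
Deflator = Nominal/Real × 100 = 113517.44/80329.67 × 100 = 141.314.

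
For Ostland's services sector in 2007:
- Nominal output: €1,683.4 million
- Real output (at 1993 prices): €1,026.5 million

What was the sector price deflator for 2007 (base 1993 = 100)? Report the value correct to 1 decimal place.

164.0

sector price deflator = (Nominal / Real) × 100 = 1683.4 / 1026.5 × 100 = 163.99.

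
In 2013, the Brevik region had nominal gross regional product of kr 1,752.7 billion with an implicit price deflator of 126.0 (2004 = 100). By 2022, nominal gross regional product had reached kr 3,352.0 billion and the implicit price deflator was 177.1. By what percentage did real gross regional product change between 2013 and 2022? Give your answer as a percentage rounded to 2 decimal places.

36.07%

Real gross regional product 2013 = 1752.7 / 1.260 = 1391.03.
Real gross regional product 2022 = 3352.0 / 1.771 = 1892.72.
Real growth = 1892.72 / 1391.03 − 1 = 0.3607.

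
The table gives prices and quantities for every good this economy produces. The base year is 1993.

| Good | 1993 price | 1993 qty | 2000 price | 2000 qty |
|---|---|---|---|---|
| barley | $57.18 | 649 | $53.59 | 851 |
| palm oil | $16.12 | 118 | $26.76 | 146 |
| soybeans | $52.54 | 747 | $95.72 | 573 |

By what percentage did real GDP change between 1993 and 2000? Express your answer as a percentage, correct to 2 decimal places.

Real GDP 1993 = Nominal GDP 1993 = 57.18·649 + 16.12·118 + 52.54·747 = 78259.36.
Real GDP 2000 (at 1993 prices) = 57.18·851 + 16.12·146 + 52.54·573 = 81119.12.
Real growth = 81119.12/78259.36 − 1 = 0.0365.

3.65%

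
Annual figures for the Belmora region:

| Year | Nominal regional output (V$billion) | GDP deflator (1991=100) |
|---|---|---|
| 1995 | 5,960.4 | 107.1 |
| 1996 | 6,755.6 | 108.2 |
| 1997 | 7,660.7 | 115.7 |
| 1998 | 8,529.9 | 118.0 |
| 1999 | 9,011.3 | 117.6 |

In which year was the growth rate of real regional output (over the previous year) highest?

1996: real = 6755.6/1.082 = 6243.62; growth vs 1995 (5565.27) = 12.19%.
1997: real = 7660.7/1.157 = 6621.18; growth vs 1996 (6243.62) = 6.05%.
1998: real = 8529.9/1.180 = 7228.73; growth vs 1997 (6621.18) = 9.18%.
1999: real = 9011.3/1.176 = 7662.67; growth vs 1998 (7228.73) = 6.00%.

1996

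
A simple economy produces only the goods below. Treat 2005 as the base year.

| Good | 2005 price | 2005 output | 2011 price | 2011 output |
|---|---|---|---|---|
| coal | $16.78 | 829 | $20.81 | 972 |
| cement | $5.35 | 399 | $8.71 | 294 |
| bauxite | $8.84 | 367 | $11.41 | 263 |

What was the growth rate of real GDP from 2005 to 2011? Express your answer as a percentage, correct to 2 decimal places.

Real GDP 2005 = Nominal GDP 2005 = 16.78·829 + 5.35·399 + 8.84·367 = 19289.55.
Real GDP 2011 (at 2005 prices) = 16.78·972 + 5.35·294 + 8.84·263 = 20207.98.
Real growth = 20207.98/19289.55 − 1 = 0.0476.

4.76%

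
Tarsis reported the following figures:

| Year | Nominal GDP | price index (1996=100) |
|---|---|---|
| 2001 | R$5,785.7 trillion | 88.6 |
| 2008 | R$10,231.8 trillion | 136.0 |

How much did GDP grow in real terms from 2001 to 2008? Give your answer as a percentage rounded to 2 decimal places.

15.21%

Real GDP 2001 = 5785.7 / 0.886 = 6530.14.
Real GDP 2008 = 10231.8 / 1.360 = 7523.38.
Real growth = 7523.38 / 6530.14 − 1 = 0.1521.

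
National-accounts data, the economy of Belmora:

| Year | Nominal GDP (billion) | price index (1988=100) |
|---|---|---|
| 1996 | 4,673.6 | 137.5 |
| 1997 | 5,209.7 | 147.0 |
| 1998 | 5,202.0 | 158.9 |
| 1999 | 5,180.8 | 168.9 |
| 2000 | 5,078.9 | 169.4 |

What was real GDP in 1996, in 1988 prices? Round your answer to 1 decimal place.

Real GDP 1996 = 4673.6 / 1.375 = 3398.98.

3,399.0 billion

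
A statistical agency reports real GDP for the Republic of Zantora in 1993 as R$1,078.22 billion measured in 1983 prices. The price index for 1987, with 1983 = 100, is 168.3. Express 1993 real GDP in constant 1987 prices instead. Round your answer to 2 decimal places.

R$1,814.64 billion

Real GDP in 1987 prices = Real GDP in 1983 prices × (P_1987/P_1983) = 1078.22 × 1.683 = 1814.64.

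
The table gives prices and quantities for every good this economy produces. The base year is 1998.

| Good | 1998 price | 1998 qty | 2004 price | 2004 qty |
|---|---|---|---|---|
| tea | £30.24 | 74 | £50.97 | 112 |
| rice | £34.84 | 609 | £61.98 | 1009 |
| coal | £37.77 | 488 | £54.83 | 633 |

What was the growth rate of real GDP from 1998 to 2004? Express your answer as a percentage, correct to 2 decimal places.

49.09%

Real GDP 1998 = Nominal GDP 1998 = 30.24·74 + 34.84·609 + 37.77·488 = 41887.08.
Real GDP 2004 (at 1998 prices) = 30.24·112 + 34.84·1009 + 37.77·633 = 62448.85.
Real growth = 62448.85/41887.08 − 1 = 0.4909.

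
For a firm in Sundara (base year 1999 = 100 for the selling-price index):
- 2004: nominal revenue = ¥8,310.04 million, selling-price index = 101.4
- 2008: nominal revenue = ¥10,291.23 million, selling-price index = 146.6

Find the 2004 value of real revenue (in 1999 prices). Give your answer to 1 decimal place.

Real revenue = Nominal / (selling-price index/100) = 8310.04 / 1.014 = 8195.31.

¥8,195.3 million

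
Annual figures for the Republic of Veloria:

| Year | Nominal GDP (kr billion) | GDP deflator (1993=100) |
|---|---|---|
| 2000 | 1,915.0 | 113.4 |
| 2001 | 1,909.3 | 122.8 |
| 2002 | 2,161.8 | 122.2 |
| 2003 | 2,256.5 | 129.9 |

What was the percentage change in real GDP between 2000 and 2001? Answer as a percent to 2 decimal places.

-7.93%

Real GDP 2000 = 1915.0/1.134 = 1688.71.
Real GDP 2001 = 1909.3/1.228 = 1554.80.
Change = 1554.80/1688.71 − 1 = -0.0793.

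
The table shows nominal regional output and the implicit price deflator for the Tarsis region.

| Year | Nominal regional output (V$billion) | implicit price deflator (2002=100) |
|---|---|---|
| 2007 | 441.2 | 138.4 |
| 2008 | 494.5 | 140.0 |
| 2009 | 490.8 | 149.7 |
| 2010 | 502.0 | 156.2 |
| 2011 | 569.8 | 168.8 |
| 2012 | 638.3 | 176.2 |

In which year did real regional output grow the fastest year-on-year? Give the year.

2008

2008: real = 494.5/1.400 = 353.21; growth vs 2007 (318.79) = 10.80%.
2009: real = 490.8/1.497 = 327.86; growth vs 2008 (353.21) = -7.18%.
2010: real = 502.0/1.562 = 321.38; growth vs 2009 (327.86) = -1.98%.
2011: real = 569.8/1.688 = 337.56; growth vs 2010 (321.38) = 5.03%.
2012: real = 638.3/1.762 = 362.26; growth vs 2011 (337.56) = 7.32%.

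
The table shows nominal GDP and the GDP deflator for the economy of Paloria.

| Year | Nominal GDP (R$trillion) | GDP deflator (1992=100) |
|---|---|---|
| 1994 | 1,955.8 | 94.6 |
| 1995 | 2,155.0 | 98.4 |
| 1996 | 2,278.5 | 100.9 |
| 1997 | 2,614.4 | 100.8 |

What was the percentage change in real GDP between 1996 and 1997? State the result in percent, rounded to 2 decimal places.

Real GDP 1996 = 2278.5/1.009 = 2258.18.
Real GDP 1997 = 2614.4/1.008 = 2593.65.
Change = 2593.65/2258.18 − 1 = 0.1486.

14.86%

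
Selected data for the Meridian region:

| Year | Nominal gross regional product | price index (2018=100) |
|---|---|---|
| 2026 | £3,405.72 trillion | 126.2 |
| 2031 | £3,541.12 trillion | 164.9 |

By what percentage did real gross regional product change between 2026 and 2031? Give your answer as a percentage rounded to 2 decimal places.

-20.43%

Deflate each year: 2026 → 3405.72/1.262 = 2698.67; 2031 → 3541.12/1.649 = 2147.43.
So real gross regional product changed by 2147.43/2698.67 − 1 = -0.2043, i.e. -20.43%.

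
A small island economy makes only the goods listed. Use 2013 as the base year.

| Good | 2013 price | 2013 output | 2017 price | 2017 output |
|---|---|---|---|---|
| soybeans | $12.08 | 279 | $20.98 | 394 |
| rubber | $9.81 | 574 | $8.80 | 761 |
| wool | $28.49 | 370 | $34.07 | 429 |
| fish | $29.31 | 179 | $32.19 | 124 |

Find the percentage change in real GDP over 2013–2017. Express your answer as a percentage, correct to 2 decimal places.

Real GDP 2013 = Nominal GDP 2013 = 12.08·279 + 9.81·574 + 28.49·370 + 29.31·179 = 24789.05.
Real GDP 2017 (at 2013 prices) = 12.08·394 + 9.81·761 + 28.49·429 + 29.31·124 = 28081.58.
Real growth = 28081.58/24789.05 − 1 = 0.1328.

13.28%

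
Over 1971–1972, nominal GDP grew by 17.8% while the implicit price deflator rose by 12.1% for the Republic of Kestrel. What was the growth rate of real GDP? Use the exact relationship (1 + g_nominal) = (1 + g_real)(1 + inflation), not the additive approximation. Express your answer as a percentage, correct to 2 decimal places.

5.08%

(1 + g_nom) = (1 + g_real)(1 + π), so g_real = 1.1780 / 1.1210 − 1 = 0.05085.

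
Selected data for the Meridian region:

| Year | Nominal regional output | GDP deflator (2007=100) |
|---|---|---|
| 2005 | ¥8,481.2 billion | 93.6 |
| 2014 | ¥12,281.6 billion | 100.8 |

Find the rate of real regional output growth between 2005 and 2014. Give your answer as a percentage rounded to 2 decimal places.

34.47%

Deflate each year: 2005 → 8481.2/0.936 = 9061.11; 2014 → 12281.6/1.008 = 12184.13.
So real regional output changed by 12184.13/9061.11 − 1 = 0.3447, i.e. 34.47%.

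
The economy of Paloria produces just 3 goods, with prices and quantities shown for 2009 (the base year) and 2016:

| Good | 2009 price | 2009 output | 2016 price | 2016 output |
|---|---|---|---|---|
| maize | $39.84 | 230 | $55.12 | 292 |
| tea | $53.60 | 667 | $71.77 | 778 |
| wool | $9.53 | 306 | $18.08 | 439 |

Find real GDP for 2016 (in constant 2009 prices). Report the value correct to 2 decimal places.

$57517.75

Real GDP 2016 = Σ (p_2009 × q_2016) = 39.84·292 + 53.60·778 + 9.53·439 = 57517.75.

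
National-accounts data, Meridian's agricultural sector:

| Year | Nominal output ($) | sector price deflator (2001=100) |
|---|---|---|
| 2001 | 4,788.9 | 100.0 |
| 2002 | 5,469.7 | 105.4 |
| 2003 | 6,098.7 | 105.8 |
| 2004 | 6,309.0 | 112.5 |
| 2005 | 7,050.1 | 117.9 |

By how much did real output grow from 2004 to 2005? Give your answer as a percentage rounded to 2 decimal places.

Real output 2004 = 6309.0/1.125 = 5608.00.
Real output 2005 = 7050.1/1.179 = 5979.73.
Change = 5979.73/5608.00 − 1 = 0.0663.

6.63%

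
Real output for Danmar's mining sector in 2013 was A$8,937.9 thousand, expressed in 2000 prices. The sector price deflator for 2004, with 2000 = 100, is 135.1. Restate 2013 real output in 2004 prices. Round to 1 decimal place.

A$12,075.1 thousand

Real output in 2004 prices = Real output in 2000 prices × (P_2004/P_2000) = 8937.9 × 1.351 = 12075.10.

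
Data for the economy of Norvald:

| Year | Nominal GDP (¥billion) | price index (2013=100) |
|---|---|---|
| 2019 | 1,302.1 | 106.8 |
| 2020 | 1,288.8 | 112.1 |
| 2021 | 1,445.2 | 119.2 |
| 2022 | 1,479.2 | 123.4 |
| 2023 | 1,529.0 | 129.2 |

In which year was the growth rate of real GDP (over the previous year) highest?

2021

2020: real = 1288.8/1.121 = 1149.69; growth vs 2019 (1219.19) = -5.70%.
2021: real = 1445.2/1.192 = 1212.42; growth vs 2020 (1149.69) = 5.46%.
2022: real = 1479.2/1.234 = 1198.70; growth vs 2021 (1212.42) = -1.13%.
2023: real = 1529.0/1.292 = 1183.44; growth vs 2022 (1198.70) = -1.27%.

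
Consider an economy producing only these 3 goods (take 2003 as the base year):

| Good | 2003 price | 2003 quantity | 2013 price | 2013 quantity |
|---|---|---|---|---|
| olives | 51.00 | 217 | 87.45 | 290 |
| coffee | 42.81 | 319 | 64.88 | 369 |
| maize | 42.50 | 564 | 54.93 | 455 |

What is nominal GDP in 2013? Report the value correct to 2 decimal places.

Nominal GDP 2013 = Σ (p_2013 × q_2013) = 87.45·290 + 64.88·369 + 54.93·455 = 74294.37.

74294.37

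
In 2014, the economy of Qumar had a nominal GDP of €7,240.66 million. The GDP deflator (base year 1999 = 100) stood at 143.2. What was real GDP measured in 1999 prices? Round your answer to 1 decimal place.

€5,056.3 million

Real GDP = Nominal / (GDP deflator/100) = 7240.66 / 1.432 = 5056.33.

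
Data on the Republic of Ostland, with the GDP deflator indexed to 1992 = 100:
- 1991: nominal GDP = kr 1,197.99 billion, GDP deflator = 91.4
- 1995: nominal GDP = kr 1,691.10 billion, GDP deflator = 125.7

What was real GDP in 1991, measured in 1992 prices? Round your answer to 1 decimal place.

Real GDP = Nominal / (GDP deflator/100) = 1197.99 / 0.914 = 1310.71.

kr 1,310.7 billion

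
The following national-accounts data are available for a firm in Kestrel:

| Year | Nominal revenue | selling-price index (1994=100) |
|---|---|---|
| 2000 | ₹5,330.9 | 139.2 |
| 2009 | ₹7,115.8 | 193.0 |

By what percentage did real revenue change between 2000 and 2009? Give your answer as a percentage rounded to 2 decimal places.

-3.73%

Deflate each year: 2000 → 5330.9/1.392 = 3829.67; 2009 → 7115.8/1.930 = 3686.94.
So real revenue changed by 3686.94/3829.67 − 1 = -0.0373, i.e. -3.73%.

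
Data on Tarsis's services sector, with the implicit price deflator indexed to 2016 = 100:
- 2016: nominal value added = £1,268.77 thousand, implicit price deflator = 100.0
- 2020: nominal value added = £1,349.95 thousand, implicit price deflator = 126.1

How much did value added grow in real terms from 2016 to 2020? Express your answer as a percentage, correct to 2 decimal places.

Deflate each year: 2016 → 1268.77/1.000 = 1268.77; 2020 → 1349.95/1.261 = 1070.54.
So real value added changed by 1070.54/1268.77 − 1 = -0.1562, i.e. -15.62%.

-15.62%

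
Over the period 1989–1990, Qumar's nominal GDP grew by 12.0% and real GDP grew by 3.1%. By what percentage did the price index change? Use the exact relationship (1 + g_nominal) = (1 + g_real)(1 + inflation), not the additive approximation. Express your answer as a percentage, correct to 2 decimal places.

8.63%

(1 + g_nom) = (1 + g_real)(1 + π), so π = 1.1200 / 1.0310 − 1 = 0.08632.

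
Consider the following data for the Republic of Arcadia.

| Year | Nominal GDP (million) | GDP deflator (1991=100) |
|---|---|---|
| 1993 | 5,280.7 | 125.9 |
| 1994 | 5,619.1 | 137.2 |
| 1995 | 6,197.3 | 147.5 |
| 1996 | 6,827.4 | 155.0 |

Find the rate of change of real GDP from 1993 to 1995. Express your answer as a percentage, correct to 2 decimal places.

Real GDP 1993 = 5280.7/1.259 = 4194.36.
Real GDP 1995 = 6197.3/1.475 = 4201.56.
Change = 4201.56/4194.36 − 1 = 0.0017.

0.17%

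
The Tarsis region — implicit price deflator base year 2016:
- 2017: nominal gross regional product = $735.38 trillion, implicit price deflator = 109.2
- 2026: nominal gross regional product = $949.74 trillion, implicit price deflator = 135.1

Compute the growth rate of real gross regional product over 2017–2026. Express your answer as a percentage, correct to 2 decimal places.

Real gross regional product 2017 = 735.38 / 1.092 = 673.42.
Real gross regional product 2026 = 949.74 / 1.351 = 702.99.
Real growth = 702.99 / 673.42 − 1 = 0.0439.

4.39%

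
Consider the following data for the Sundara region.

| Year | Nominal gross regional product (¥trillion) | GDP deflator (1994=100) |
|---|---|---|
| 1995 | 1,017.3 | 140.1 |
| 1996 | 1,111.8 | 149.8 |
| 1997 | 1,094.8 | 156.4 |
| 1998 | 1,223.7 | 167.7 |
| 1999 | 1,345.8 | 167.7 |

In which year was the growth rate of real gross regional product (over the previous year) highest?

1996: real = 1111.8/1.498 = 742.19; growth vs 1995 (726.12) = 2.21%.
1997: real = 1094.8/1.564 = 700.00; growth vs 1996 (742.19) = -5.68%.
1998: real = 1223.7/1.677 = 729.70; growth vs 1997 (700.00) = 4.24%.
1999: real = 1345.8/1.677 = 802.50; growth vs 1998 (729.70) = 9.98%.

1999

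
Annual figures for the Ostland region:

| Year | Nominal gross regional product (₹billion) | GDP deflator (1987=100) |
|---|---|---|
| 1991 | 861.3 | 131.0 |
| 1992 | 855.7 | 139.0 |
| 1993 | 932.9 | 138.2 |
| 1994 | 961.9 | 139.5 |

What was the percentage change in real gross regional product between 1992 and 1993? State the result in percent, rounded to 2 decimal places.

Real gross regional product 1992 = 855.7/1.390 = 615.61.
Real gross regional product 1993 = 932.9/1.382 = 675.04.
Change = 675.04/615.61 − 1 = 0.0965.

9.65%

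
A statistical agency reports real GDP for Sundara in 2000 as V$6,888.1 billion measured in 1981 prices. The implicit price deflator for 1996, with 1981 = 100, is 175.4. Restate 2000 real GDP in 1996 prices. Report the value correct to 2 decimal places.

Real GDP in 1996 prices = Real GDP in 1981 prices × (P_1996/P_1981) = 6888.1 × 1.754 = 12081.73.

V$12,081.73 billion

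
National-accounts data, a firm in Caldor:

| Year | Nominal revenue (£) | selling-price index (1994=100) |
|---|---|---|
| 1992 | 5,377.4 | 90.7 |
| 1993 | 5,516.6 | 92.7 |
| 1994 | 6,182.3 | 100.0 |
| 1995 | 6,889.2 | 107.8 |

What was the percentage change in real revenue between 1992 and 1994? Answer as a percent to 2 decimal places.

4.28%

Real revenue 1992 = 5377.4/0.907 = 5928.78.
Real revenue 1994 = 6182.3/1.000 = 6182.30.
Change = 6182.30/5928.78 − 1 = 0.0428.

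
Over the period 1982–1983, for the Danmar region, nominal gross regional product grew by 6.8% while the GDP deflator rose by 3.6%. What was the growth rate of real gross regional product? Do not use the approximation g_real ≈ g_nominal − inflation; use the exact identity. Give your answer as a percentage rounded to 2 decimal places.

3.09%

(1 + g_nom) = (1 + g_real)(1 + π), so g_real = 1.0680 / 1.0360 − 1 = 0.03089.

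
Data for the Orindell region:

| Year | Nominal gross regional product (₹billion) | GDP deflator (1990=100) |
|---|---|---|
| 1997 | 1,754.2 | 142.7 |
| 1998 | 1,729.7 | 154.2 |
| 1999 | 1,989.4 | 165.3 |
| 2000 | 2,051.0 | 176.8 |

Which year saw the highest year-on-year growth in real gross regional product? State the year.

1999

1998: real = 1729.7/1.542 = 1121.73; growth vs 1997 (1229.29) = -8.75%.
1999: real = 1989.4/1.653 = 1203.51; growth vs 1998 (1121.73) = 7.29%.
2000: real = 2051.0/1.768 = 1160.07; growth vs 1999 (1203.51) = -3.61%.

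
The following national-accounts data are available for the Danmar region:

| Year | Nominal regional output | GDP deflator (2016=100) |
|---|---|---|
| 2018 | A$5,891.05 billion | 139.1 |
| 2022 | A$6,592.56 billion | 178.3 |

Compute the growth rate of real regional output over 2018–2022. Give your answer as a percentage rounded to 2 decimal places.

Real regional output 2018 = 5891.05 / 1.391 = 4235.12.
Real regional output 2022 = 6592.56 / 1.783 = 3697.45.
Real growth = 3697.45 / 4235.12 − 1 = -0.1270.

-12.70%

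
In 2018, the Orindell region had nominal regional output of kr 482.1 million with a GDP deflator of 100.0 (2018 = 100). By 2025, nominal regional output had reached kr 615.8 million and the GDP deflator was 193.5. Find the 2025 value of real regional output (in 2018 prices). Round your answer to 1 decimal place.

kr 318.2 million

Real regional output = Nominal / (GDP deflator/100) = 615.8 / 1.935 = 318.24.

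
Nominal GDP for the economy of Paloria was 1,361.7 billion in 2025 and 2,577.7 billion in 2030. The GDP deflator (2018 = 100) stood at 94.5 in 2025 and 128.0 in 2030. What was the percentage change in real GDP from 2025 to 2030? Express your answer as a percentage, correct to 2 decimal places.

39.76%

Deflate each year: 2025 → 1361.7/0.945 = 1440.95; 2030 → 2577.7/1.280 = 2013.83.
So real GDP changed by 2013.83/1440.95 − 1 = 0.3976, i.e. 39.76%.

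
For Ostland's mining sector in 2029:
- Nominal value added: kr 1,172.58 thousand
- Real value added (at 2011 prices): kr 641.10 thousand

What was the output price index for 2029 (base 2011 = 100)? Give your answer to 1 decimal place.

output price index = (Nominal / Real) × 100 = 1172.58 / 641.10 × 100 = 182.90.

182.9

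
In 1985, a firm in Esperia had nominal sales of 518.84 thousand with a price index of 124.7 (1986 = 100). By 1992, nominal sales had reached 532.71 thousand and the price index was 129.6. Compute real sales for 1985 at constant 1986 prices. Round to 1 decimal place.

416.1 thousand

Real sales = Nominal / (price index/100) = 518.84 / 1.247 = 416.07.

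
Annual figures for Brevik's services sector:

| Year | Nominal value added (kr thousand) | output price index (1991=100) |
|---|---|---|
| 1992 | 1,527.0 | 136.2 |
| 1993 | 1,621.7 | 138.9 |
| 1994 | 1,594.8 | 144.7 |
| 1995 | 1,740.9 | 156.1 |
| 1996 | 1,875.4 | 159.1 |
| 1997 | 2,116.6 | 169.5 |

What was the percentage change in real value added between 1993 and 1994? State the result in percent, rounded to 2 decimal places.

Real value added 1993 = 1621.7/1.389 = 1167.53.
Real value added 1994 = 1594.8/1.447 = 1102.14.
Change = 1102.14/1167.53 − 1 = -0.0560.

-5.60%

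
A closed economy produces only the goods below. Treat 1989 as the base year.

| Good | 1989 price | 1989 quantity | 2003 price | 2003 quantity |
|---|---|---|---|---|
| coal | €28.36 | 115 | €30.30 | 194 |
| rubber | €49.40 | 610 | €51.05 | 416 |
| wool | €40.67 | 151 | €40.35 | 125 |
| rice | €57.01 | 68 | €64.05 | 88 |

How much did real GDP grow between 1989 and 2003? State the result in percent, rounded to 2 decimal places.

-16.72%

Real GDP 1989 = Nominal GDP 1989 = 28.36·115 + 49.40·610 + 40.67·151 + 57.01·68 = 43413.25.
Real GDP 2003 (at 1989 prices) = 28.36·194 + 49.40·416 + 40.67·125 + 57.01·88 = 36152.87.
Real growth = 36152.87/43413.25 − 1 = -0.1672.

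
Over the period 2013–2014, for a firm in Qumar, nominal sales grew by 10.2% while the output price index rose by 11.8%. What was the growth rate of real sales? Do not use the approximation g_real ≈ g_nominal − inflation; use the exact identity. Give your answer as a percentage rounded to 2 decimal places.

-1.43%

(1 + g_nom) = (1 + g_real)(1 + π), so g_real = 1.1020 / 1.1180 − 1 = -0.01431.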